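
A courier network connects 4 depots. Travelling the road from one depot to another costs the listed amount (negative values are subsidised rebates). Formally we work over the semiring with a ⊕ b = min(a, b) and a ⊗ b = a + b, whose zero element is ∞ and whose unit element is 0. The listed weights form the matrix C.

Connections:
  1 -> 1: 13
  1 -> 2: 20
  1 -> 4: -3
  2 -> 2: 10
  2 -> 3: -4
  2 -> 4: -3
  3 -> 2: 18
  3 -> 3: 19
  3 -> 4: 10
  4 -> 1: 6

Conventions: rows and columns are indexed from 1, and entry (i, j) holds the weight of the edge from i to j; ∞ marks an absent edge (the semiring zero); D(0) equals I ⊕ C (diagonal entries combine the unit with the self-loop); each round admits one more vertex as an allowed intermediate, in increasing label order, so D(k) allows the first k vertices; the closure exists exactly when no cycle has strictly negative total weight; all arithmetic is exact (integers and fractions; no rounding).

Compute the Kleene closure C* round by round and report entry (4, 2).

D(0):
  [0, 20, ∞, -3]
  [∞, 0, -4, -3]
  [∞, 18, 0, 10]
  [6, ∞, ∞, 0]
D(1):
  [0, 20, ∞, -3]
  [∞, 0, -4, -3]
  [∞, 18, 0, 10]
  [6, 26, ∞, 0]
D(2):
  [0, 20, 16, -3]
  [∞, 0, -4, -3]
  [∞, 18, 0, 10]
  [6, 26, 22, 0]
D(3):
  [0, 20, 16, -3]
  [∞, 0, -4, -3]
  [∞, 18, 0, 10]
  [6, 26, 22, 0]
D(4):
  [0, 20, 16, -3]
  [3, 0, -4, -3]
  [16, 18, 0, 10]
  [6, 26, 22, 0]
Answer: C*[4][2] = 26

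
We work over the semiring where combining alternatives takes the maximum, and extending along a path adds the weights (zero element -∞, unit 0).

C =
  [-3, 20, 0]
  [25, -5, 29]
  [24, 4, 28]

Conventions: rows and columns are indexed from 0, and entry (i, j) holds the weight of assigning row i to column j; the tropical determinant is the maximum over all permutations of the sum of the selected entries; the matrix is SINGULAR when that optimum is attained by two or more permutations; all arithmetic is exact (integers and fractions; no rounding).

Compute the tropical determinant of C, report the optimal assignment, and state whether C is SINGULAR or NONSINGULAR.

σ = (0, 1, 2): (-3) + (-5) + 28 = 20
σ = (0, 2, 1): (-3) + 29 + 4 = 30
σ = (1, 0, 2): 20 + 25 + 28 = 73
σ = (1, 2, 0): 20 + 29 + 24 = 73
σ = (2, 0, 1): 0 + 25 + 4 = 29
σ = (2, 1, 0): 0 + (-5) + 24 = 19
Optimal value attained by: σ = (1, 0, 2).
Answer: det⊕(C) = 73; verdict: SINGULAR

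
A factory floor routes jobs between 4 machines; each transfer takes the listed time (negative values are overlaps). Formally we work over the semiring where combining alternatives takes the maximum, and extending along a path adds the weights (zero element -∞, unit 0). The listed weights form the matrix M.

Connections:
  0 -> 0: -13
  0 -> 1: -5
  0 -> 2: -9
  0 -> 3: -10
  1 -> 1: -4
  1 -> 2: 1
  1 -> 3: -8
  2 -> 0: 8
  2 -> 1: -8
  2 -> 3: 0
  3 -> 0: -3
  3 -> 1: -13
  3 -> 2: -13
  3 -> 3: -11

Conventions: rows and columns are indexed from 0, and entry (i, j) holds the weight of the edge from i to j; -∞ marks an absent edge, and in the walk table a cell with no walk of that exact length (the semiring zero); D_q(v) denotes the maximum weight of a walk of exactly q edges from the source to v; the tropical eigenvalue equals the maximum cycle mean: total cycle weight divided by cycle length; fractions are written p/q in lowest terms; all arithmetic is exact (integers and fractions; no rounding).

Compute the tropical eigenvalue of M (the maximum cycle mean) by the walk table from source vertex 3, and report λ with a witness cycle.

q=0: [-∞, -∞, -∞, 0]
q=1: [-3, -13, -13, -11]
q=2: [-5, -8, -12, -13]
q=3: [-4, -10, -7, -12]
q=4: [1, -9, -9, -7]
Optimal cycle mean attained by: cycle 0->1->2->0, total (-5) + 1 + 8, length 3.
Answer: λ = 4/3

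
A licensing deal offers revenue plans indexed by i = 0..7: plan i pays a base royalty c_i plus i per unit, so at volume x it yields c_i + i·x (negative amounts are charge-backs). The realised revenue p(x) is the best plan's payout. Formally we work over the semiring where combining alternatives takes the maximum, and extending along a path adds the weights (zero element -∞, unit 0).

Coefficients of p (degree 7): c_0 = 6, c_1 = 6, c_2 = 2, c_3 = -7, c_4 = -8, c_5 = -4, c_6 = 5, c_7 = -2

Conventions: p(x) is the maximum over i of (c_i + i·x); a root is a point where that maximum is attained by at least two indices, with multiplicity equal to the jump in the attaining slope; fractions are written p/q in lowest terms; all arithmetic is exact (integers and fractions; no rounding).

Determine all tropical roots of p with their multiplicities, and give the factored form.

hull edge (i=0, c=6) to (i=1, c=6): slope 0, span 1
hull edge (i=1, c=6) to (i=6, c=5): slope -1/5, span 5
hull edge (i=6, c=5) to (i=7, c=-2): slope -7, span 1
Factored form: p(x) = -2 ⊗ (x ⊕ 0) ⊗ (x ⊕ 1/5) ⊗ (x ⊕ 1/5) ⊗ (x ⊕ 1/5) ⊗ (x ⊕ 1/5) ⊗ (x ⊕ 1/5) ⊗ (x ⊕ 7)
Answer: roots = 0 (mult 1), 1/5 (mult 5), 7 (mult 1)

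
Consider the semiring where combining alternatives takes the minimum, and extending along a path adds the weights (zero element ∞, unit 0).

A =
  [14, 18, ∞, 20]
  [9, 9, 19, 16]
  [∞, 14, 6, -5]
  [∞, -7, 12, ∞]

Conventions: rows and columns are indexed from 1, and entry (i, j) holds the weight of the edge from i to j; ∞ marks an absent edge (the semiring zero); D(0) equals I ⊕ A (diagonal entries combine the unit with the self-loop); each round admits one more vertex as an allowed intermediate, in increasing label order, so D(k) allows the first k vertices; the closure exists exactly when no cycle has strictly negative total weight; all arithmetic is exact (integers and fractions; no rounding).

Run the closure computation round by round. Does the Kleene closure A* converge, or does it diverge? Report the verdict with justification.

D(0):
  [0, 18, ∞, 20]
  [9, 0, 19, 16]
  [∞, 14, 0, -5]
  [∞, -7, 12, 0]
D(1):
  [0, 18, ∞, 20]
  [9, 0, 19, 16]
  [∞, 14, 0, -5]
  [∞, -7, 12, 0]
D(2):
  [0, 18, 37, 20]
  [9, 0, 19, 16]
  [23, 14, 0, -5]
  [2, -7, 12, 0]
D(3):
  [0, 18, 37, 20]
  [9, 0, 19, 14]
  [23, 14, 0, -5]
  [2, -7, 12, 0]
D(4):
  [0, 13, 32, 20]
  [9, 0, 19, 14]
  [-3, -12, 0, -5]
  [2, -7, 12, 0]
Key observation: every diagonal entry stays at the unit through all rounds, so no improving cycle exists.
Answer: CONVERGES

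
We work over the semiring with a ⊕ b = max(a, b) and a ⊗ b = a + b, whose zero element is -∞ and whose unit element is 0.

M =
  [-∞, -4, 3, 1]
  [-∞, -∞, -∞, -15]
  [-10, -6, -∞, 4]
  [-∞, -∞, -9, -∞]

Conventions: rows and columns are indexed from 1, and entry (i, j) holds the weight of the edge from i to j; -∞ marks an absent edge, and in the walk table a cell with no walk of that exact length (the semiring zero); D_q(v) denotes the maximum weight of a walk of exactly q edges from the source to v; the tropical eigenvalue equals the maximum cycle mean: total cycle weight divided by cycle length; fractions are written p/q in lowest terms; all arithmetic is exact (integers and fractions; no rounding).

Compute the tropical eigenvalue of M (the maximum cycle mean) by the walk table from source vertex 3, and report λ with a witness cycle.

q=0: [-∞, -∞, 0, -∞]
q=1: [-10, -6, -∞, 4]
q=2: [-∞, -14, -5, -9]
q=3: [-15, -11, -18, -1]
q=4: [-28, -19, -10, -14]
Optimal cycle mean attained by: cycle 3->4->3, total 4 + (-9), length 2.
Answer: λ = -5/2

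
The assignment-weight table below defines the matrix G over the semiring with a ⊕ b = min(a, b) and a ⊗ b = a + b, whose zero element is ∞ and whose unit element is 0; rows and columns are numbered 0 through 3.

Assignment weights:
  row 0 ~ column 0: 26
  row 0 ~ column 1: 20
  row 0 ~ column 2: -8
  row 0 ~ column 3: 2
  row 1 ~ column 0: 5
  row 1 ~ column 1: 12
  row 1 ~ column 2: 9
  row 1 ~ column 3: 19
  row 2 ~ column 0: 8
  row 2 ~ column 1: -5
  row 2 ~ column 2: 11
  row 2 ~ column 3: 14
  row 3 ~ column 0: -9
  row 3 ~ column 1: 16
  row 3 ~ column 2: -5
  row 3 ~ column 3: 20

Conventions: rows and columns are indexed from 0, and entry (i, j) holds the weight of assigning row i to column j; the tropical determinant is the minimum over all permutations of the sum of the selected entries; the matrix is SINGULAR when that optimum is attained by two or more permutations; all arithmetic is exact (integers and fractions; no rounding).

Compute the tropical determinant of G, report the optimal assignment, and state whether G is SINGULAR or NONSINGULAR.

σ = (0, 1, 2, 3): 26 + 12 + 11 + 20 = 69
σ = (0, 1, 3, 2): 26 + 12 + 14 + (-5) = 47
σ = (0, 2, 1, 3): 26 + 9 + (-5) + 20 = 50
σ = (0, 2, 3, 1): 26 + 9 + 14 + 16 = 65
σ = (0, 3, 1, 2): 26 + 19 + (-5) + (-5) = 35
σ = (0, 3, 2, 1): 26 + 19 + 11 + 16 = 72
σ = (1, 0, 2, 3): 20 + 5 + 11 + 20 = 56
σ = (1, 0, 3, 2): 20 + 5 + 14 + (-5) = 34
σ = (1, 2, 0, 3): 20 + 9 + 8 + 20 = 57
σ = (1, 2, 3, 0): 20 + 9 + 14 + (-9) = 34
σ = (1, 3, 0, 2): 20 + 19 + 8 + (-5) = 42
σ = (1, 3, 2, 0): 20 + 19 + 11 + (-9) = 41
σ = (2, 0, 1, 3): (-8) + 5 + (-5) + 20 = 12
σ = (2, 0, 3, 1): (-8) + 5 + 14 + 16 = 27
σ = (2, 1, 0, 3): (-8) + 12 + 8 + 20 = 32
σ = (2, 1, 3, 0): (-8) + 12 + 14 + (-9) = 9
σ = (2, 3, 0, 1): (-8) + 19 + 8 + 16 = 35
σ = (2, 3, 1, 0): (-8) + 19 + (-5) + (-9) = -3
σ = (3, 0, 1, 2): 2 + 5 + (-5) + (-5) = -3
σ = (3, 0, 2, 1): 2 + 5 + 11 + 16 = 34
σ = (3, 1, 0, 2): 2 + 12 + 8 + (-5) = 17
σ = (3, 1, 2, 0): 2 + 12 + 11 + (-9) = 16
σ = (3, 2, 0, 1): 2 + 9 + 8 + 16 = 35
σ = (3, 2, 1, 0): 2 + 9 + (-5) + (-9) = -3
Optimal value attained by: σ = (2, 3, 1, 0).
Answer: det⊕(G) = -3; verdict: SINGULAR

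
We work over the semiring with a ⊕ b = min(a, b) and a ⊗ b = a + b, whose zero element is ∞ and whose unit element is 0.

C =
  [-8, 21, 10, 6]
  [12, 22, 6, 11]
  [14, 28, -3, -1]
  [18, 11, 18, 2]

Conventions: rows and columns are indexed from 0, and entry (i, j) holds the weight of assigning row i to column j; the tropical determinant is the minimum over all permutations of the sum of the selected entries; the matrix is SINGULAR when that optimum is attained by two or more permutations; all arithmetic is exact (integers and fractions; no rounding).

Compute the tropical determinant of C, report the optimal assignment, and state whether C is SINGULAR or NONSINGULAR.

σ = (0, 1, 2, 3): (-8) + 22 + (-3) + 2 = 13
σ = (0, 1, 3, 2): (-8) + 22 + (-1) + 18 = 31
σ = (0, 2, 1, 3): (-8) + 6 + 28 + 2 = 28
σ = (0, 2, 3, 1): (-8) + 6 + (-1) + 11 = 8
σ = (0, 3, 1, 2): (-8) + 11 + 28 + 18 = 49
σ = (0, 3, 2, 1): (-8) + 11 + (-3) + 11 = 11
σ = (1, 0, 2, 3): 21 + 12 + (-3) + 2 = 32
σ = (1, 0, 3, 2): 21 + 12 + (-1) + 18 = 50
σ = (1, 2, 0, 3): 21 + 6 + 14 + 2 = 43
σ = (1, 2, 3, 0): 21 + 6 + (-1) + 18 = 44
σ = (1, 3, 0, 2): 21 + 11 + 14 + 18 = 64
σ = (1, 3, 2, 0): 21 + 11 + (-3) + 18 = 47
σ = (2, 0, 1, 3): 10 + 12 + 28 + 2 = 52
σ = (2, 0, 3, 1): 10 + 12 + (-1) + 11 = 32
σ = (2, 1, 0, 3): 10 + 22 + 14 + 2 = 48
σ = (2, 1, 3, 0): 10 + 22 + (-1) + 18 = 49
σ = (2, 3, 0, 1): 10 + 11 + 14 + 11 = 46
σ = (2, 3, 1, 0): 10 + 11 + 28 + 18 = 67
σ = (3, 0, 1, 2): 6 + 12 + 28 + 18 = 64
σ = (3, 0, 2, 1): 6 + 12 + (-3) + 11 = 26
σ = (3, 1, 0, 2): 6 + 22 + 14 + 18 = 60
σ = (3, 1, 2, 0): 6 + 22 + (-3) + 18 = 43
σ = (3, 2, 0, 1): 6 + 6 + 14 + 11 = 37
σ = (3, 2, 1, 0): 6 + 6 + 28 + 18 = 58
Optimal value attained by: σ = (0, 2, 3, 1).
Answer: det⊕(C) = 8; verdict: NONSINGULAR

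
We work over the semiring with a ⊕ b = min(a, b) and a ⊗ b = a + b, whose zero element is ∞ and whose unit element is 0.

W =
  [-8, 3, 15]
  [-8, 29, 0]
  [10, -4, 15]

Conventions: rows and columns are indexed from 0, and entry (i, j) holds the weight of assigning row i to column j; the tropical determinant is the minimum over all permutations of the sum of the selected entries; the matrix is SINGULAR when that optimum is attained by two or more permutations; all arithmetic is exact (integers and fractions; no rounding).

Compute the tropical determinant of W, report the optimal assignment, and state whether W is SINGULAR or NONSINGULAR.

σ = (0, 1, 2): (-8) + 29 + 15 = 36
σ = (0, 2, 1): (-8) + 0 + (-4) = -12
σ = (1, 0, 2): 3 + (-8) + 15 = 10
σ = (1, 2, 0): 3 + 0 + 10 = 13
σ = (2, 0, 1): 15 + (-8) + (-4) = 3
σ = (2, 1, 0): 15 + 29 + 10 = 54
Optimal value attained by: σ = (0, 2, 1).
Answer: det⊕(W) = -12; verdict: NONSINGULAR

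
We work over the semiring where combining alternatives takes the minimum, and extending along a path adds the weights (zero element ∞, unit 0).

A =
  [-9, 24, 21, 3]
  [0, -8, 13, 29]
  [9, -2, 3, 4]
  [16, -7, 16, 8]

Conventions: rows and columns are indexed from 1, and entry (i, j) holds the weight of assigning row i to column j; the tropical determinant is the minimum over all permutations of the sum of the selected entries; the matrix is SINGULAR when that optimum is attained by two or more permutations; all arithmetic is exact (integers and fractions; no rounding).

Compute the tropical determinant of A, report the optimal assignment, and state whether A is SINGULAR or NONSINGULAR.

σ = (1, 2, 3, 4): (-9) + (-8) + 3 + 8 = -6
σ = (1, 2, 4, 3): (-9) + (-8) + 4 + 16 = 3
σ = (1, 3, 2, 4): (-9) + 13 + (-2) + 8 = 10
σ = (1, 3, 4, 2): (-9) + 13 + 4 + (-7) = 1
σ = (1, 4, 2, 3): (-9) + 29 + (-2) + 16 = 34
σ = (1, 4, 3, 2): (-9) + 29 + 3 + (-7) = 16
σ = (2, 1, 3, 4): 24 + 0 + 3 + 8 = 35
σ = (2, 1, 4, 3): 24 + 0 + 4 + 16 = 44
σ = (2, 3, 1, 4): 24 + 13 + 9 + 8 = 54
σ = (2, 3, 4, 1): 24 + 13 + 4 + 16 = 57
σ = (2, 4, 1, 3): 24 + 29 + 9 + 16 = 78
σ = (2, 4, 3, 1): 24 + 29 + 3 + 16 = 72
σ = (3, 1, 2, 4): 21 + 0 + (-2) + 8 = 27
σ = (3, 1, 4, 2): 21 + 0 + 4 + (-7) = 18
σ = (3, 2, 1, 4): 21 + (-8) + 9 + 8 = 30
σ = (3, 2, 4, 1): 21 + (-8) + 4 + 16 = 33
σ = (3, 4, 1, 2): 21 + 29 + 9 + (-7) = 52
σ = (3, 4, 2, 1): 21 + 29 + (-2) + 16 = 64
σ = (4, 1, 2, 3): 3 + 0 + (-2) + 16 = 17
σ = (4, 1, 3, 2): 3 + 0 + 3 + (-7) = -1
σ = (4, 2, 1, 3): 3 + (-8) + 9 + 16 = 20
σ = (4, 2, 3, 1): 3 + (-8) + 3 + 16 = 14
σ = (4, 3, 1, 2): 3 + 13 + 9 + (-7) = 18
σ = (4, 3, 2, 1): 3 + 13 + (-2) + 16 = 30
Optimal value attained by: σ = (1, 2, 3, 4).
Answer: det⊕(A) = -6; verdict: NONSINGULAR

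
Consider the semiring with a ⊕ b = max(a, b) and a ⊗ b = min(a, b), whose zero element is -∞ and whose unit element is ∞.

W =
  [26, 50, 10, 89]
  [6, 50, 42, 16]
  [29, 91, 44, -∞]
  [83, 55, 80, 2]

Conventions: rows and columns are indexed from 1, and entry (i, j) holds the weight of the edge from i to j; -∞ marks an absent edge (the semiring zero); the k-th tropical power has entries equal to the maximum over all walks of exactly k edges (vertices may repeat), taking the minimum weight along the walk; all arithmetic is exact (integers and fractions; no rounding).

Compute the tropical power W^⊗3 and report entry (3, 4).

W^⊗2:
  [83, 55, 80, 26]
  [29, 50, 42, 16]
  [29, 50, 44, 29]
  [29, 80, 44, 83]
W^⊗3:
  [29, 80, 44, 83]
  [29, 50, 42, 29]
  [29, 50, 44, 29]
  [83, 55, 80, 29]
Key observation: the optimum is the walk 3->3->1->4, with weight 44 min 29 min 89 = 29.
Optimal value attained by: walk 3->3->1->4.
Answer: (W^⊗3)[3][4] = 29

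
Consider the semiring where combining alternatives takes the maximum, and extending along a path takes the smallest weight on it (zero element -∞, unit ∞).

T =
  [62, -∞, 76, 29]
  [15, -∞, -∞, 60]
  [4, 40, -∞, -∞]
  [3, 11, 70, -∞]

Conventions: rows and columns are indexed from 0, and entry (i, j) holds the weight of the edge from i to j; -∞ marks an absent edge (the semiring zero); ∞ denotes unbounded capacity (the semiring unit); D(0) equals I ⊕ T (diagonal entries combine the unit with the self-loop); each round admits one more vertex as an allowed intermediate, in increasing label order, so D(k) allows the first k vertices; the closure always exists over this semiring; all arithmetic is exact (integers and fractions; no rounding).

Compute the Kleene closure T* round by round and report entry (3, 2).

D(0):
  [∞, -∞, 76, 29]
  [15, ∞, -∞, 60]
  [4, 40, ∞, -∞]
  [3, 11, 70, ∞]
D(1):
  [∞, -∞, 76, 29]
  [15, ∞, 15, 60]
  [4, 40, ∞, 4]
  [3, 11, 70, ∞]
D(2):
  [∞, -∞, 76, 29]
  [15, ∞, 15, 60]
  [15, 40, ∞, 40]
  [11, 11, 70, ∞]
D(3):
  [∞, 40, 76, 40]
  [15, ∞, 15, 60]
  [15, 40, ∞, 40]
  [15, 40, 70, ∞]
D(4):
  [∞, 40, 76, 40]
  [15, ∞, 60, 60]
  [15, 40, ∞, 40]
  [15, 40, 70, ∞]
Answer: T*[3][2] = 70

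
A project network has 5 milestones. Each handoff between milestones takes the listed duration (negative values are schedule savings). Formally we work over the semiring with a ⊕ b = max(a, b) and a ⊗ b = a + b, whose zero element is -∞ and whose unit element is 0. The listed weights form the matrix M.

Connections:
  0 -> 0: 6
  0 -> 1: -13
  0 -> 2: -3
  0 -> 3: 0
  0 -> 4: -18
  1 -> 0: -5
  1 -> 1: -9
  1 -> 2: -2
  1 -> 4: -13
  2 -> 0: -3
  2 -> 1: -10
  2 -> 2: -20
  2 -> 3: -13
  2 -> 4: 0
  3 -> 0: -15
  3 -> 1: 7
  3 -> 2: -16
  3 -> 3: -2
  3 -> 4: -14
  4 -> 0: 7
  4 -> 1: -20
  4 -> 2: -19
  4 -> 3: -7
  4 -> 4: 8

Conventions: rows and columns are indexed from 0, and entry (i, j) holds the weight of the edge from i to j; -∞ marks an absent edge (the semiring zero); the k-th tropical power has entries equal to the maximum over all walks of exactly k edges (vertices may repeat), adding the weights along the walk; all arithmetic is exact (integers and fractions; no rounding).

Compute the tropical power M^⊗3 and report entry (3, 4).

M^⊗2:
  [12, 7, 3, 6, -3]
  [1, -12, -8, -5, -2]
  [7, -6, -6, -3, 8]
  [2, 5, 5, -4, -6]
  [15, 0, 4, 7, 16]
M^⊗3:
  [18, 13, 9, 12, 5]
  [7, 2, -2, 1, 6]
  [15, 4, 4, 7, 16]
  [8, 3, 3, 2, 5]
  [23, 14, 12, 15, 24]
Key observation: the optimum is the walk 3->1->2->4, with weight 7 + (-2) + 0 = 5.
Optimal value attained by: walk 3->1->2->4.
Answer: (M^⊗3)[3][4] = 5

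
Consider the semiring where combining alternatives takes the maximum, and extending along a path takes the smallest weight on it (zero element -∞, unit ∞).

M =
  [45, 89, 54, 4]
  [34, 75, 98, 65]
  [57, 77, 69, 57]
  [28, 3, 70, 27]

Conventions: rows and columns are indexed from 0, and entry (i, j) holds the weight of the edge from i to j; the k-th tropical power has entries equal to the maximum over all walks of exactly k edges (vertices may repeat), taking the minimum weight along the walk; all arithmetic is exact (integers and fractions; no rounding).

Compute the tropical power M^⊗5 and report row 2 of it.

M^⊗2:
  [54, 75, 89, 65]
  [57, 77, 75, 65]
  [57, 75, 77, 65]
  [57, 70, 69, 57]
M^⊗3:
  [57, 77, 75, 65]
  [57, 75, 77, 65]
  [57, 77, 75, 65]
  [57, 70, 70, 65]
M^⊗4:
  [57, 75, 77, 65]
  [57, 77, 75, 65]
  [57, 75, 77, 65]
  [57, 70, 70, 65]
M^⊗5:
  [57, 77, 75, 65]
  [57, 75, 77, 65]
  [57, 77, 75, 65]
  [57, 70, 70, 65]
Answer: row 2 of M^⊗5 = [57, 77, 75, 65]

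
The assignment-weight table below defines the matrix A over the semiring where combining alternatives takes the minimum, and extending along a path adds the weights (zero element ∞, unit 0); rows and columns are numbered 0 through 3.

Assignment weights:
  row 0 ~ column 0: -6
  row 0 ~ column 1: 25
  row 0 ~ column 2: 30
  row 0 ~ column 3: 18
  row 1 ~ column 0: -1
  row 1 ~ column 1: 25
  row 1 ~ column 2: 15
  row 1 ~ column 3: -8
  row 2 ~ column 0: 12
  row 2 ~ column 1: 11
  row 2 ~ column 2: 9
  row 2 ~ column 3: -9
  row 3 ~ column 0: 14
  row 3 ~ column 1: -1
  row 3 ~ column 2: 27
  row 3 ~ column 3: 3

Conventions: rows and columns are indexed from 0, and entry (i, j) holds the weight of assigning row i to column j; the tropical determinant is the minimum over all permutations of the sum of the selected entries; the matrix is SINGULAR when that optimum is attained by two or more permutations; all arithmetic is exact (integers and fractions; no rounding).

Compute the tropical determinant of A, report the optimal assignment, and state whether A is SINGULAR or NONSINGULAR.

σ = (0, 1, 2, 3): (-6) + 25 + 9 + 3 = 31
σ = (0, 1, 3, 2): (-6) + 25 + (-9) + 27 = 37
σ = (0, 2, 1, 3): (-6) + 15 + 11 + 3 = 23
σ = (0, 2, 3, 1): (-6) + 15 + (-9) + (-1) = -1
σ = (0, 3, 1, 2): (-6) + (-8) + 11 + 27 = 24
σ = (0, 3, 2, 1): (-6) + (-8) + 9 + (-1) = -6
σ = (1, 0, 2, 3): 25 + (-1) + 9 + 3 = 36
σ = (1, 0, 3, 2): 25 + (-1) + (-9) + 27 = 42
σ = (1, 2, 0, 3): 25 + 15 + 12 + 3 = 55
σ = (1, 2, 3, 0): 25 + 15 + (-9) + 14 = 45
σ = (1, 3, 0, 2): 25 + (-8) + 12 + 27 = 56
σ = (1, 3, 2, 0): 25 + (-8) + 9 + 14 = 40
σ = (2, 0, 1, 3): 30 + (-1) + 11 + 3 = 43
σ = (2, 0, 3, 1): 30 + (-1) + (-9) + (-1) = 19
σ = (2, 1, 0, 3): 30 + 25 + 12 + 3 = 70
σ = (2, 1, 3, 0): 30 + 25 + (-9) + 14 = 60
σ = (2, 3, 0, 1): 30 + (-8) + 12 + (-1) = 33
σ = (2, 3, 1, 0): 30 + (-8) + 11 + 14 = 47
σ = (3, 0, 1, 2): 18 + (-1) + 11 + 27 = 55
σ = (3, 0, 2, 1): 18 + (-1) + 9 + (-1) = 25
σ = (3, 1, 0, 2): 18 + 25 + 12 + 27 = 82
σ = (3, 1, 2, 0): 18 + 25 + 9 + 14 = 66
σ = (3, 2, 0, 1): 18 + 15 + 12 + (-1) = 44
σ = (3, 2, 1, 0): 18 + 15 + 11 + 14 = 58
Optimal value attained by: σ = (0, 3, 2, 1).
Answer: det⊕(A) = -6; verdict: NONSINGULAR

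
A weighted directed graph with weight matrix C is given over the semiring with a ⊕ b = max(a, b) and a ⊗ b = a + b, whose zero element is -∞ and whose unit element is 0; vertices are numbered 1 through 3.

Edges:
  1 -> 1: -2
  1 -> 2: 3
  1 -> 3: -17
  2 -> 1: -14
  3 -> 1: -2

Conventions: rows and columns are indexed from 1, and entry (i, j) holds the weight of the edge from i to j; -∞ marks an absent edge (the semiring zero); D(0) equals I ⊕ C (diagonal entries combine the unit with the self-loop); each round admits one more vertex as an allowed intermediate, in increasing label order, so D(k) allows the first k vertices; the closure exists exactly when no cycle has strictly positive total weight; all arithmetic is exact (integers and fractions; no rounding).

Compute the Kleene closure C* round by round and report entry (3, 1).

D(0):
  [0, 3, -17]
  [-14, 0, -∞]
  [-2, -∞, 0]
D(1):
  [0, 3, -17]
  [-14, 0, -31]
  [-2, 1, 0]
D(2):
  [0, 3, -17]
  [-14, 0, -31]
  [-2, 1, 0]
D(3):
  [0, 3, -17]
  [-14, 0, -31]
  [-2, 1, 0]
Answer: C*[3][1] = -2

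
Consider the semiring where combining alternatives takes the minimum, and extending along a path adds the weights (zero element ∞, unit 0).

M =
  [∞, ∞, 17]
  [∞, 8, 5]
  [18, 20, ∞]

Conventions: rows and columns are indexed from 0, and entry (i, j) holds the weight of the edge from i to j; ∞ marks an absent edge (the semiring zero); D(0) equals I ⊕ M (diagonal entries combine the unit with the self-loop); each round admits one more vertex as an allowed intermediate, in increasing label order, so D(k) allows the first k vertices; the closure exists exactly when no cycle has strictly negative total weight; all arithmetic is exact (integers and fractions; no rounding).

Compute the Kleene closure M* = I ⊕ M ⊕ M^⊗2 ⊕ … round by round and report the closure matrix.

D(0):
  [0, ∞, 17]
  [∞, 0, 5]
  [18, 20, 0]
D(1):
  [0, ∞, 17]
  [∞, 0, 5]
  [18, 20, 0]
D(2):
  [0, ∞, 17]
  [∞, 0, 5]
  [18, 20, 0]
D(3):
  [0, 37, 17]
  [23, 0, 5]
  [18, 20, 0]
Answer: M* = [[0, 37, 17], [23, 0, 5], [18, 20, 0]]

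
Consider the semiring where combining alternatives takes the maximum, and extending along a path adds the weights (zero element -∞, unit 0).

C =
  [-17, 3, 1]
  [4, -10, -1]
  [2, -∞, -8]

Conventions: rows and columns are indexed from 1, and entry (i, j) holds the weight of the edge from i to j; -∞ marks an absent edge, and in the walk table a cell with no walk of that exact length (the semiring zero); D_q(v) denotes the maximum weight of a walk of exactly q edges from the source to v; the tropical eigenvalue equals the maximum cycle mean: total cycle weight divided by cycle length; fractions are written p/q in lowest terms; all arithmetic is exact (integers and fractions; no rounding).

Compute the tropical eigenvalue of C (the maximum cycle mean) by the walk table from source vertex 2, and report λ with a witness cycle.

q=0: [-∞, 0, -∞]
q=1: [4, -10, -1]
q=2: [1, 7, 5]
q=3: [11, 4, 6]
Optimal cycle mean attained by: cycle 1->2->1, total 3 + 4, length 2.
Answer: λ = 7/2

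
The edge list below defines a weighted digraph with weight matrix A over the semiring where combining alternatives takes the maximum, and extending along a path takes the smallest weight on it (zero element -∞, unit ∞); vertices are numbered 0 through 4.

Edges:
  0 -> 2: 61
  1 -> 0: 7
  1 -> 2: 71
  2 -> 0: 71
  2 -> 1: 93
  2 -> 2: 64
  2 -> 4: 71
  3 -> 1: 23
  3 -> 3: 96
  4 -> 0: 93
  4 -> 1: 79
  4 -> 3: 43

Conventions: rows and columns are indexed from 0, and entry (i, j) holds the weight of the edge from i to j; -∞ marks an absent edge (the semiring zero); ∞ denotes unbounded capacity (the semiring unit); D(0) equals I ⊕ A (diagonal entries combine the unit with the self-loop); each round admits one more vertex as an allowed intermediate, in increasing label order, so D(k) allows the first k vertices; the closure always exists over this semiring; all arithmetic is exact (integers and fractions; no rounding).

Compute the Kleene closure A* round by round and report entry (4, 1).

D(0):
  [∞, -∞, 61, -∞, -∞]
  [7, ∞, 71, -∞, -∞]
  [71, 93, ∞, -∞, 71]
  [-∞, 23, -∞, ∞, -∞]
  [93, 79, -∞, 43, ∞]
D(1):
  [∞, -∞, 61, -∞, -∞]
  [7, ∞, 71, -∞, -∞]
  [71, 93, ∞, -∞, 71]
  [-∞, 23, -∞, ∞, -∞]
  [93, 79, 61, 43, ∞]
D(2):
  [∞, -∞, 61, -∞, -∞]
  [7, ∞, 71, -∞, -∞]
  [71, 93, ∞, -∞, 71]
  [7, 23, 23, ∞, -∞]
  [93, 79, 71, 43, ∞]
D(3):
  [∞, 61, 61, -∞, 61]
  [71, ∞, 71, -∞, 71]
  [71, 93, ∞, -∞, 71]
  [23, 23, 23, ∞, 23]
  [93, 79, 71, 43, ∞]
D(4):
  [∞, 61, 61, -∞, 61]
  [71, ∞, 71, -∞, 71]
  [71, 93, ∞, -∞, 71]
  [23, 23, 23, ∞, 23]
  [93, 79, 71, 43, ∞]
D(5):
  [∞, 61, 61, 43, 61]
  [71, ∞, 71, 43, 71]
  [71, 93, ∞, 43, 71]
  [23, 23, 23, ∞, 23]
  [93, 79, 71, 43, ∞]
Answer: A*[4][1] = 79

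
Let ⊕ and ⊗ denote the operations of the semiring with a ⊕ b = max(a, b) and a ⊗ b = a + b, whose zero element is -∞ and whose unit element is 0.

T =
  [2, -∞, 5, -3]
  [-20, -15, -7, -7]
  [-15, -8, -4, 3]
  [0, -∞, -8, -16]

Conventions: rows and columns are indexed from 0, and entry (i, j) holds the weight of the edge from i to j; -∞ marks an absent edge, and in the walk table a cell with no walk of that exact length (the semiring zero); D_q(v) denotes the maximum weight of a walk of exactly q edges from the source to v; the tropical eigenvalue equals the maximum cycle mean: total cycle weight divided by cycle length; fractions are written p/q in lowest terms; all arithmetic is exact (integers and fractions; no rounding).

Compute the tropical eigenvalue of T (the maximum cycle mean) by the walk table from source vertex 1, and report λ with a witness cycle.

q=0: [-∞, 0, -∞, -∞]
q=1: [-20, -15, -7, -7]
q=2: [-7, -15, -11, -4]
q=3: [-4, -19, -2, -8]
q=4: [-2, -10, 1, 1]
Optimal cycle mean attained by: cycle 0->2->3->0, total 5 + 3 + 0, length 3.
Answer: λ = 8/3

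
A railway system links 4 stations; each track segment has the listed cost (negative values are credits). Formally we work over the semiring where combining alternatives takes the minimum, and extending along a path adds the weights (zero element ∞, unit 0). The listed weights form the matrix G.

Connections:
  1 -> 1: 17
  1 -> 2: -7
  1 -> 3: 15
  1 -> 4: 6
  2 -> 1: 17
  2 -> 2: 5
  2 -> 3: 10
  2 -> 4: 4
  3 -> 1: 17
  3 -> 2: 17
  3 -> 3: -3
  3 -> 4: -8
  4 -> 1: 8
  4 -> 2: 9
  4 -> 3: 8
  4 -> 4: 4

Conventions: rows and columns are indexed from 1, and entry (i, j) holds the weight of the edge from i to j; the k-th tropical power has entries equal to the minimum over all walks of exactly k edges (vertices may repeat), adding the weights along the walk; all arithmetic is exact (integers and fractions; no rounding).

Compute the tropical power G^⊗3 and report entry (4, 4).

G^⊗2:
  [10, -2, 3, -3]
  [12, 10, 7, 2]
  [0, 1, -6, -11]
  [12, 1, 5, 0]
G^⊗3:
  [5, 3, 0, -5]
  [10, 5, 4, -1]
  [-3, -7, -9, -14]
  [8, 5, 2, -3]
Key observation: the optimum is the walk 4->3->3->4, with weight 8 + (-3) + (-8) = -3.
Optimal value attained by: walk 4->3->3->4.
Answer: (G^⊗3)[4][4] = -3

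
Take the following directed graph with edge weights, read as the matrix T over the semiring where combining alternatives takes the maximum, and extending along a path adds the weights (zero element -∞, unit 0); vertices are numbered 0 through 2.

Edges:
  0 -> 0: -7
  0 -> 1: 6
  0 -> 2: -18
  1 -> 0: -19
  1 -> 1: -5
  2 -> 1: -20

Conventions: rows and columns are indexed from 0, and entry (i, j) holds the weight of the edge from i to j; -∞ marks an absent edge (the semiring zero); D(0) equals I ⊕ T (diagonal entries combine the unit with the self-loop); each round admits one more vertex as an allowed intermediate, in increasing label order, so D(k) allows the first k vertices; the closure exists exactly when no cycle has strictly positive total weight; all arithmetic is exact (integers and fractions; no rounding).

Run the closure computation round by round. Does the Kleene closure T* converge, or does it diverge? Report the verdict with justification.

D(0):
  [0, 6, -18]
  [-19, 0, -∞]
  [-∞, -20, 0]
D(1):
  [0, 6, -18]
  [-19, 0, -37]
  [-∞, -20, 0]
D(2):
  [0, 6, -18]
  [-19, 0, -37]
  [-39, -20, 0]
D(3):
  [0, 6, -18]
  [-19, 0, -37]
  [-39, -20, 0]
Key observation: every diagonal entry stays at the unit through all rounds, so no improving cycle exists.
Answer: CONVERGES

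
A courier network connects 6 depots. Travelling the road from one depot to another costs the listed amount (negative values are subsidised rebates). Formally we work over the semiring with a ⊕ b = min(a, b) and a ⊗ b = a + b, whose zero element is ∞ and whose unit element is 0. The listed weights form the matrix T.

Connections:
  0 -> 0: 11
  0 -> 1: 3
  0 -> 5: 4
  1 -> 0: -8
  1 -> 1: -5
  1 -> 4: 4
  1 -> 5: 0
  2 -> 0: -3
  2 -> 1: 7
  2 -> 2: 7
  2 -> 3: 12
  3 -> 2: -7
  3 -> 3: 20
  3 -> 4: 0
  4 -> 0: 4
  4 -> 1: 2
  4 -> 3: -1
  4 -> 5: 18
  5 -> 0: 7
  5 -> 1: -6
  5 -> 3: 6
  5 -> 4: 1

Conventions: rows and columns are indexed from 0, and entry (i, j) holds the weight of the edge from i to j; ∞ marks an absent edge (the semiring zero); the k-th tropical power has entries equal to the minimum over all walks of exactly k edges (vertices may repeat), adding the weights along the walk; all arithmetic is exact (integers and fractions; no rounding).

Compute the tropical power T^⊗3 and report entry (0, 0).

T^⊗2:
  [-5, -2, ∞, 10, 5, 3]
  [-13, -10, ∞, 3, -1, -5]
  [-1, 0, 5, 19, 11, 1]
  [-10, 0, 0, -1, 20, 18]
  [-6, -3, -8, 19, -1, 2]
  [-14, -11, -1, 0, -2, -6]
T^⊗3:
  [-10, -7, 3, 4, 2, -2]
  [-18, -15, -4, -2, -6, -10]
  [-8, -5, 12, 7, 2, 0]
  [-8, -7, -8, 12, -1, -6]
  [-11, -8, -1, -2, 1, -3]
  [-19, -16, -7, -3, -7, -11]
Key observation: the optimum is the walk 0->1->1->0, with weight 3 + (-5) + (-8) = -10.
Optimal value attained by: walk 0->1->1->0.
Answer: (T^⊗3)[0][0] = -10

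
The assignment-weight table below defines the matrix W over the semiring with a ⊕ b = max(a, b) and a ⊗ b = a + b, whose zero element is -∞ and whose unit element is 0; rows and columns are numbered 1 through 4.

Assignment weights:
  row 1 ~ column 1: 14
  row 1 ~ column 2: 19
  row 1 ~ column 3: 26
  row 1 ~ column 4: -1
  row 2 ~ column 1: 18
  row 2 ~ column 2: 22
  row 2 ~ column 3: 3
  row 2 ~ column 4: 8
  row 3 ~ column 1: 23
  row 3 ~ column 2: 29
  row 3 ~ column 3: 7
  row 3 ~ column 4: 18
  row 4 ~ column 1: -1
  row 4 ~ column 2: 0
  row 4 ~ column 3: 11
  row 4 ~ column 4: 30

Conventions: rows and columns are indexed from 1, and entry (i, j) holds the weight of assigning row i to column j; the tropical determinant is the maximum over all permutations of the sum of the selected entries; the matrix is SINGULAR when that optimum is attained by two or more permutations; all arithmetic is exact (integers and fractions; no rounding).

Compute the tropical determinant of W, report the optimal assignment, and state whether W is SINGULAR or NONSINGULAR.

σ = (1, 2, 3, 4): 14 + 22 + 7 + 30 = 73
σ = (1, 2, 4, 3): 14 + 22 + 18 + 11 = 65
σ = (1, 3, 2, 4): 14 + 3 + 29 + 30 = 76
σ = (1, 3, 4, 2): 14 + 3 + 18 + 0 = 35
σ = (1, 4, 2, 3): 14 + 8 + 29 + 11 = 62
σ = (1, 4, 3, 2): 14 + 8 + 7 + 0 = 29
σ = (2, 1, 3, 4): 19 + 18 + 7 + 30 = 74
σ = (2, 1, 4, 3): 19 + 18 + 18 + 11 = 66
σ = (2, 3, 1, 4): 19 + 3 + 23 + 30 = 75
σ = (2, 3, 4, 1): 19 + 3 + 18 + (-1) = 39
σ = (2, 4, 1, 3): 19 + 8 + 23 + 11 = 61
σ = (2, 4, 3, 1): 19 + 8 + 7 + (-1) = 33
σ = (3, 1, 2, 4): 26 + 18 + 29 + 30 = 103
σ = (3, 1, 4, 2): 26 + 18 + 18 + 0 = 62
σ = (3, 2, 1, 4): 26 + 22 + 23 + 30 = 101
σ = (3, 2, 4, 1): 26 + 22 + 18 + (-1) = 65
σ = (3, 4, 1, 2): 26 + 8 + 23 + 0 = 57
σ = (3, 4, 2, 1): 26 + 8 + 29 + (-1) = 62
σ = (4, 1, 2, 3): (-1) + 18 + 29 + 11 = 57
σ = (4, 1, 3, 2): (-1) + 18 + 7 + 0 = 24
σ = (4, 2, 1, 3): (-1) + 22 + 23 + 11 = 55
σ = (4, 2, 3, 1): (-1) + 22 + 7 + (-1) = 27
σ = (4, 3, 1, 2): (-1) + 3 + 23 + 0 = 25
σ = (4, 3, 2, 1): (-1) + 3 + 29 + (-1) = 30
Optimal value attained by: σ = (3, 1, 2, 4).
Answer: det⊕(W) = 103; verdict: NONSINGULAR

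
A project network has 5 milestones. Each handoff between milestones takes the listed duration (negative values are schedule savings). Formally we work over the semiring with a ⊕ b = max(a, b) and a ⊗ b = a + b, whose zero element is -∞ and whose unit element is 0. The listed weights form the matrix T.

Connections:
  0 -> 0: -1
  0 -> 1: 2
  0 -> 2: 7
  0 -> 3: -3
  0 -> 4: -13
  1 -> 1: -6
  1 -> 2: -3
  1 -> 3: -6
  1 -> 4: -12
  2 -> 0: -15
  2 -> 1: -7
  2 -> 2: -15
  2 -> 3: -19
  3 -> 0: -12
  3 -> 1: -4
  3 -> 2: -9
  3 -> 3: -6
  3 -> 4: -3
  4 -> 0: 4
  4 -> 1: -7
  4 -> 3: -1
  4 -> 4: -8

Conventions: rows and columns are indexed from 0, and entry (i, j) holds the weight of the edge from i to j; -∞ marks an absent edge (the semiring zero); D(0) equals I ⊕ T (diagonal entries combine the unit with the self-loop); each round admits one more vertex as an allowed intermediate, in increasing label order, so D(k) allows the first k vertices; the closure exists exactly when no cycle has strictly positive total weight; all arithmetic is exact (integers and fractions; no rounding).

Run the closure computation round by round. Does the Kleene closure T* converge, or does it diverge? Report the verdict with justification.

D(0):
  [0, 2, 7, -3, -13]
  [-∞, 0, -3, -6, -12]
  [-15, -7, 0, -19, -∞]
  [-12, -4, -9, 0, -3]
  [4, -7, -∞, -1, 0]
D(1):
  [0, 2, 7, -3, -13]
  [-∞, 0, -3, -6, -12]
  [-15, -7, 0, -18, -28]
  [-12, -4, -5, 0, -3]
  [4, 6, 11, 1, 0]
D(2):
  [0, 2, 7, -3, -10]
  [-∞, 0, -3, -6, -12]
  [-15, -7, 0, -13, -19]
  [-12, -4, -5, 0, -3]
  [4, 6, 11, 1, 0]
D(3):
  [0, 2, 7, -3, -10]
  [-18, 0, -3, -6, -12]
  [-15, -7, 0, -13, -19]
  [-12, -4, -5, 0, -3]
  [4, 6, 11, 1, 0]
D(4):
  [0, 2, 7, -3, -6]
  [-18, 0, -3, -6, -9]
  [-15, -7, 0, -13, -16]
  [-12, -4, -5, 0, -3]
  [4, 6, 11, 1, 0]
D(5):
  [0, 2, 7, -3, -6]
  [-5, 0, 2, -6, -9]
  [-12, -7, 0, -13, -16]
  [1, 3, 8, 0, -3]
  [4, 6, 11, 1, 0]
Key observation: every diagonal entry stays at the unit through all rounds, so no improving cycle exists.
Answer: CONVERGES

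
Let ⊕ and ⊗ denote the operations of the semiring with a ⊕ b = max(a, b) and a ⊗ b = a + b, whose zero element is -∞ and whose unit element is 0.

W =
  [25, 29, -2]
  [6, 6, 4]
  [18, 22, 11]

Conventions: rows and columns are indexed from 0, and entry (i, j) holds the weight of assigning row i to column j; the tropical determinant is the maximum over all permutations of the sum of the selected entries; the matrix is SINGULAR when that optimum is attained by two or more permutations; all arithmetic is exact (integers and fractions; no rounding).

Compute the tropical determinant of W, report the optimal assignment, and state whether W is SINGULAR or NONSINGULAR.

σ = (0, 1, 2): 25 + 6 + 11 = 42
σ = (0, 2, 1): 25 + 4 + 22 = 51
σ = (1, 0, 2): 29 + 6 + 11 = 46
σ = (1, 2, 0): 29 + 4 + 18 = 51
σ = (2, 0, 1): (-2) + 6 + 22 = 26
σ = (2, 1, 0): (-2) + 6 + 18 = 22
Optimal value attained by: σ = (0, 2, 1).
Answer: det⊕(W) = 51; verdict: SINGULAR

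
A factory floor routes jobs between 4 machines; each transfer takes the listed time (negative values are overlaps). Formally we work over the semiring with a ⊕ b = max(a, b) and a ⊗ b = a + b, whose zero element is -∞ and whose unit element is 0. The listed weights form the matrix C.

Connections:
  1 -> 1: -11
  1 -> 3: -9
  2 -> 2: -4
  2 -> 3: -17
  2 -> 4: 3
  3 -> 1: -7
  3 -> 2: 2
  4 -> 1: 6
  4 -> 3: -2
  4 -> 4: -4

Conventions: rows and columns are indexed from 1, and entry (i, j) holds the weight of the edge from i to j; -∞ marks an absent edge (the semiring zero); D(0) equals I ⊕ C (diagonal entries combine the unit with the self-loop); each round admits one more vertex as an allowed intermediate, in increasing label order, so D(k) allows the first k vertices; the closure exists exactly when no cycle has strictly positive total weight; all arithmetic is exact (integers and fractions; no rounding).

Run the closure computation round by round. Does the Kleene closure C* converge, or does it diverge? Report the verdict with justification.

D(0):
  [0, -∞, -9, -∞]
  [-∞, 0, -17, 3]
  [-7, 2, 0, -∞]
  [6, -∞, -2, 0]
D(1):
  [0, -∞, -9, -∞]
  [-∞, 0, -17, 3]
  [-7, 2, 0, -∞]
  [6, -∞, -2, 0]
D(2):
  [0, -∞, -9, -∞]
  [-∞, 0, -17, 3]
  [-7, 2, 0, 5]
  [6, -∞, -2, 0]
Detection: at round 3, diagonal entry (4, 4) turns strictly positive.
Key observation: the cycle 4->1->3->2->4 has total weight 6 + (-9) + 2 + 3, which is strictly positive.
Answer: DIVERGES — positive cycle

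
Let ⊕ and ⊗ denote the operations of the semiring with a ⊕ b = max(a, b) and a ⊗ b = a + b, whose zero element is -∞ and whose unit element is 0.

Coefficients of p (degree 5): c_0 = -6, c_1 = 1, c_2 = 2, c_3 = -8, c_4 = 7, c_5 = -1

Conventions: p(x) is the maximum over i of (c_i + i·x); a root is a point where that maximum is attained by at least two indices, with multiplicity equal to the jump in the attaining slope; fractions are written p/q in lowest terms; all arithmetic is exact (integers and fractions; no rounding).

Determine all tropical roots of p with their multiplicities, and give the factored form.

hull edge (i=0, c=-6) to (i=1, c=1): slope 7, span 1
hull edge (i=1, c=1) to (i=4, c=7): slope 2, span 3
hull edge (i=4, c=7) to (i=5, c=-1): slope -8, span 1
Factored form: p(x) = -1 ⊗ (x ⊕ (-7)) ⊗ (x ⊕ (-2)) ⊗ (x ⊕ (-2)) ⊗ (x ⊕ (-2)) ⊗ (x ⊕ 8)
Answer: roots = -7 (mult 1), -2 (mult 3), 8 (mult 1)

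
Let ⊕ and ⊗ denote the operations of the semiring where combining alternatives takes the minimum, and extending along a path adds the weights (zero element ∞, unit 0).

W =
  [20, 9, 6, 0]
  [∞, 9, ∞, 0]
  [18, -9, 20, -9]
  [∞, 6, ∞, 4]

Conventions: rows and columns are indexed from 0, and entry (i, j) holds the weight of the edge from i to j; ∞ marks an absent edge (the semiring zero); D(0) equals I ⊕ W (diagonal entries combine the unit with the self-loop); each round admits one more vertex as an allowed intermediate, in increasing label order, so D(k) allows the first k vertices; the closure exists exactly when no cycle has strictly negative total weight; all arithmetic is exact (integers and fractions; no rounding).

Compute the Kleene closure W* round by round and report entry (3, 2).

D(0):
  [0, 9, 6, 0]
  [∞, 0, ∞, 0]
  [18, -9, 0, -9]
  [∞, 6, ∞, 0]
D(1):
  [0, 9, 6, 0]
  [∞, 0, ∞, 0]
  [18, -9, 0, -9]
  [∞, 6, ∞, 0]
D(2):
  [0, 9, 6, 0]
  [∞, 0, ∞, 0]
  [18, -9, 0, -9]
  [∞, 6, ∞, 0]
D(3):
  [0, -3, 6, -3]
  [∞, 0, ∞, 0]
  [18, -9, 0, -9]
  [∞, 6, ∞, 0]
D(4):
  [0, -3, 6, -3]
  [∞, 0, ∞, 0]
  [18, -9, 0, -9]
  [∞, 6, ∞, 0]
Answer: W*[3][2] = ∞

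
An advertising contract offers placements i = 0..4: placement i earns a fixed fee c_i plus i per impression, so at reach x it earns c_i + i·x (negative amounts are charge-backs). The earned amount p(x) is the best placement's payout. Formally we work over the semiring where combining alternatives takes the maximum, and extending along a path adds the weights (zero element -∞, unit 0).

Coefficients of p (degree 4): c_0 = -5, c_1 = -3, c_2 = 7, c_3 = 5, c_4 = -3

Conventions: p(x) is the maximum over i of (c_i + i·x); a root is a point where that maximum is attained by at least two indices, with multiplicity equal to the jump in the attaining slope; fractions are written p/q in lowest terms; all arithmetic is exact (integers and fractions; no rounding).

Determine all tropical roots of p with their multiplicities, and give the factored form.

hull edge (i=0, c=-5) to (i=2, c=7): slope 6, span 2
hull edge (i=2, c=7) to (i=3, c=5): slope -2, span 1
hull edge (i=3, c=5) to (i=4, c=-3): slope -8, span 1
Factored form: p(x) = -3 ⊗ (x ⊕ (-6)) ⊗ (x ⊕ (-6)) ⊗ (x ⊕ 2) ⊗ (x ⊕ 8)
Answer: roots = -6 (mult 2), 2 (mult 1), 8 (mult 1)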